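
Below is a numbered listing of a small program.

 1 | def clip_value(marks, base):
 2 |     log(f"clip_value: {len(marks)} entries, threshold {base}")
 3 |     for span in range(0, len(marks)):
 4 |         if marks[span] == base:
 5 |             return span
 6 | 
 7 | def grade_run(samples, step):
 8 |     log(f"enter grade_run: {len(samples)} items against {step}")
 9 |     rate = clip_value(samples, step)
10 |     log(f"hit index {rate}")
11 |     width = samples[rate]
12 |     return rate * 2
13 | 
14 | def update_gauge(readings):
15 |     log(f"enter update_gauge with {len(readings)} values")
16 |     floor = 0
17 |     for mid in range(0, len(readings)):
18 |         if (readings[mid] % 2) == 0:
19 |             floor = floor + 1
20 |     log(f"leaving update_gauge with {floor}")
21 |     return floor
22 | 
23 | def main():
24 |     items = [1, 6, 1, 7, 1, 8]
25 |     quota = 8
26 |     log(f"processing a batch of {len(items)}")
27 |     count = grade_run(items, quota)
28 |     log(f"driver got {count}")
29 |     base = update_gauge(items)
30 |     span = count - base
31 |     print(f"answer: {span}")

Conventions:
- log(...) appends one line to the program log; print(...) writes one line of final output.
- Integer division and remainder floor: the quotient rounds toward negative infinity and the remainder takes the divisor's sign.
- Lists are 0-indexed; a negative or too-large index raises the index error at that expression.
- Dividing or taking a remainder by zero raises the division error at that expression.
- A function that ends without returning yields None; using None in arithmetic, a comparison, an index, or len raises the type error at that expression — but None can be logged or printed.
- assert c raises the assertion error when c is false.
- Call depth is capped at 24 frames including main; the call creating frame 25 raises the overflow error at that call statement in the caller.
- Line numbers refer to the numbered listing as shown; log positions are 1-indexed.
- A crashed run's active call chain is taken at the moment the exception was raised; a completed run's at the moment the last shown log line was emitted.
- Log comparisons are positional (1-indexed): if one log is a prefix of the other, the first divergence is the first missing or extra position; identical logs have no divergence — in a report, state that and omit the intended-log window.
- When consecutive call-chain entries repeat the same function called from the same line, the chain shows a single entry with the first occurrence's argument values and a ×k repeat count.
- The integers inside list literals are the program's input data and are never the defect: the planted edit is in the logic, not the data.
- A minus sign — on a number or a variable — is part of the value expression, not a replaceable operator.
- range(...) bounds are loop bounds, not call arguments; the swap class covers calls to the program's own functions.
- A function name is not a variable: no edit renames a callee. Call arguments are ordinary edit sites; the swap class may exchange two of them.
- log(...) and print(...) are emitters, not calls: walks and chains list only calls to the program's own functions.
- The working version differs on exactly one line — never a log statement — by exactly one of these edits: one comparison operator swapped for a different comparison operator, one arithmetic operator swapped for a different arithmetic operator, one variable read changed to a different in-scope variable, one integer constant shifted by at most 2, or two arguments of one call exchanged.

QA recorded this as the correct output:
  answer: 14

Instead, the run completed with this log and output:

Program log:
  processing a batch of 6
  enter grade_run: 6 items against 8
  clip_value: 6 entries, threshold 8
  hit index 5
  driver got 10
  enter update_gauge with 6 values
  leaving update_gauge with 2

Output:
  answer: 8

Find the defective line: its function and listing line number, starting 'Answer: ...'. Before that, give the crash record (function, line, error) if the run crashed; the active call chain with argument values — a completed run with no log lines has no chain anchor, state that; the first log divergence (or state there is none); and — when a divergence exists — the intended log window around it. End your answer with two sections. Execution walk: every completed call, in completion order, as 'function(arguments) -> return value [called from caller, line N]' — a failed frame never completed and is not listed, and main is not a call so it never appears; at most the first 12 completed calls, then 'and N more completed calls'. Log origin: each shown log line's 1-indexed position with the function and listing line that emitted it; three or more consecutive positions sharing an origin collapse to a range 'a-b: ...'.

Answer: the defect is in grade_run at line 12.
Key fact: Everything matches until log position 5, which reads 'driver got 10' in place of 'driver got 16'.
Call chain: main -> update_gauge([1, 6, 1, 7, 1, 8]) (called at line 29).
First divergence: position 5; shown 'driver got 10' vs intended 'driver got 16'.
Intended log window:
  3: clip_value: 6 entries, threshold 8
  4: hit index 5
  5: driver got 16
  6: enter update_gauge with 6 values
Execution walk:
  clip_value([1, 6, 1, 7, 1, 8], 8) -> 5  [called from grade_run, line 9]
  grade_run([1, 6, 1, 7, 1, 8], 8) -> 10  [called from main, line 27]
  update_gauge([1, 6, 1, 7, 1, 8]) -> 2  [called from main, line 29]
Log line origins:
  1: emitted by main (line 26)
  2: emitted by grade_run (line 8)
  3: emitted by clip_value (line 2)
  4: emitted by grade_run (line 10)
  5: emitted by main (line 28)
  6: emitted by update_gauge (line 15)
  7: emitted by update_gauge (line 20)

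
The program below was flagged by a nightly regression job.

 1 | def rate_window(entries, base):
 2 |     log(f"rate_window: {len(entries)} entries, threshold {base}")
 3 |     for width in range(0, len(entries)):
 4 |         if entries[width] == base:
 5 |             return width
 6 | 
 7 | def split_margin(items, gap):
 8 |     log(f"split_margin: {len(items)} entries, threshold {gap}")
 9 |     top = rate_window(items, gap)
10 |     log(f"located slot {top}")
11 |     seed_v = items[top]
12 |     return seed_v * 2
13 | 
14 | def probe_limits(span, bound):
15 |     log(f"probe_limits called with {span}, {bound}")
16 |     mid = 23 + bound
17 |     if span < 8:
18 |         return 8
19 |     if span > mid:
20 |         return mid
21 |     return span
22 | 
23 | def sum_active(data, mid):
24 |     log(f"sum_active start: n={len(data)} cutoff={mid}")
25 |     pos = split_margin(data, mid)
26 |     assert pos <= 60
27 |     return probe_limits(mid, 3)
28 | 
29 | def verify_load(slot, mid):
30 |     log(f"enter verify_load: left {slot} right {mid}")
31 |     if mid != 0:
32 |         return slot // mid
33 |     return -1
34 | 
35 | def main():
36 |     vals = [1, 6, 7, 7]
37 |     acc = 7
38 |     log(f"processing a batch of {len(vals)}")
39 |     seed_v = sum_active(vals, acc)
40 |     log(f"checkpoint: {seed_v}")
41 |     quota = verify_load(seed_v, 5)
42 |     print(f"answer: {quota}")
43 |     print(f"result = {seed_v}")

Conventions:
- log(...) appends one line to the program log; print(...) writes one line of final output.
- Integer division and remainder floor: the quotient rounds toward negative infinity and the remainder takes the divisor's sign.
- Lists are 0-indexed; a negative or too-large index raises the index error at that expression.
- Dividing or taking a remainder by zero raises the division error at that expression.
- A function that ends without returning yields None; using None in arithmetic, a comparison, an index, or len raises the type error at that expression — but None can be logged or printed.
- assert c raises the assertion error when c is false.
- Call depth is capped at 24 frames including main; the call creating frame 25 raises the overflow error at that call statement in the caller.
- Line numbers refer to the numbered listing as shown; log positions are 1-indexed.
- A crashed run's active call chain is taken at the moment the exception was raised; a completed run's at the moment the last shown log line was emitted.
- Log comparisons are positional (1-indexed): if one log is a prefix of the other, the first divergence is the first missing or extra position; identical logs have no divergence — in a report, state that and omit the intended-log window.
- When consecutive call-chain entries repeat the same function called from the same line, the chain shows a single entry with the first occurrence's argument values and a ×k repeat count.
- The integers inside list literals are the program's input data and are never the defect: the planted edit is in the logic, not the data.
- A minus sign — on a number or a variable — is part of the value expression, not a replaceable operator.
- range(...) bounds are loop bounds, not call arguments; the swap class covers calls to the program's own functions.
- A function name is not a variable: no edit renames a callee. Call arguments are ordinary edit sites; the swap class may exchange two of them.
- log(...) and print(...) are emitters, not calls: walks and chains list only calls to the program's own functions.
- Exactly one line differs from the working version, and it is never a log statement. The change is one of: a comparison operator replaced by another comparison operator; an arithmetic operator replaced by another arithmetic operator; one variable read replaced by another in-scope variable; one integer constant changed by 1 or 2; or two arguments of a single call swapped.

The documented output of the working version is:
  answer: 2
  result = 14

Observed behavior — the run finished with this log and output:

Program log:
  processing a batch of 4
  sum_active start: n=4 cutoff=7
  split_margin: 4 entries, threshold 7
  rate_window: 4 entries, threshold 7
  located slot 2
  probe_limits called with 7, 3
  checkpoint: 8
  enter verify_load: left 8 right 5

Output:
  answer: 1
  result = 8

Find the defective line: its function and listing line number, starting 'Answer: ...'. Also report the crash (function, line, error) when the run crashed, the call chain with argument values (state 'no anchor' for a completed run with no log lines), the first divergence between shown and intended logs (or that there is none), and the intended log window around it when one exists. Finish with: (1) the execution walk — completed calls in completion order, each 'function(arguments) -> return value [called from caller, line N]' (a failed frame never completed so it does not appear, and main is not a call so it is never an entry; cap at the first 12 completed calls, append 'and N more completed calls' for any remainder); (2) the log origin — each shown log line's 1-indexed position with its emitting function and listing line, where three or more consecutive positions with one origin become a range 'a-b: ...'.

Answer: the defect is in sum_active at line 27.
Key observation: The earliest visible damage is log position 6 — 'probe_limits called with 7, 3' rather than the intended 'probe_limits called with 14, 3'.
Call chain: main -> verify_load(8, 5) (called at line 41).
First divergence: position 6; shown 'probe_limits called with 7, 3' vs intended 'probe_limits called with 14, 3'.
Intended log window:
  4: rate_window: 4 entries, threshold 7
  5: located slot 2
  6: probe_limits called with 14, 3
  7: checkpoint: 14
Execution walk:
  rate_window([1, 6, 7, 7], 7) -> 2  [called from split_margin, line 9]
  split_margin([1, 6, 7, 7], 7) -> 14  [called from sum_active, line 25]
  probe_limits(7, 3) -> 8  [called from sum_active, line 27]
  sum_active([1, 6, 7, 7], 7) -> 8  [called from main, line 39]
  verify_load(8, 5) -> 1  [called from main, line 41]
Log origin:
  1: from main, line 38
  2: from sum_active, line 24
  3: from split_margin, line 8
  4: from rate_window, line 2
  5: from split_margin, line 10
  6: from probe_limits, line 15
  7: from main, line 40
  8: from verify_load, line 30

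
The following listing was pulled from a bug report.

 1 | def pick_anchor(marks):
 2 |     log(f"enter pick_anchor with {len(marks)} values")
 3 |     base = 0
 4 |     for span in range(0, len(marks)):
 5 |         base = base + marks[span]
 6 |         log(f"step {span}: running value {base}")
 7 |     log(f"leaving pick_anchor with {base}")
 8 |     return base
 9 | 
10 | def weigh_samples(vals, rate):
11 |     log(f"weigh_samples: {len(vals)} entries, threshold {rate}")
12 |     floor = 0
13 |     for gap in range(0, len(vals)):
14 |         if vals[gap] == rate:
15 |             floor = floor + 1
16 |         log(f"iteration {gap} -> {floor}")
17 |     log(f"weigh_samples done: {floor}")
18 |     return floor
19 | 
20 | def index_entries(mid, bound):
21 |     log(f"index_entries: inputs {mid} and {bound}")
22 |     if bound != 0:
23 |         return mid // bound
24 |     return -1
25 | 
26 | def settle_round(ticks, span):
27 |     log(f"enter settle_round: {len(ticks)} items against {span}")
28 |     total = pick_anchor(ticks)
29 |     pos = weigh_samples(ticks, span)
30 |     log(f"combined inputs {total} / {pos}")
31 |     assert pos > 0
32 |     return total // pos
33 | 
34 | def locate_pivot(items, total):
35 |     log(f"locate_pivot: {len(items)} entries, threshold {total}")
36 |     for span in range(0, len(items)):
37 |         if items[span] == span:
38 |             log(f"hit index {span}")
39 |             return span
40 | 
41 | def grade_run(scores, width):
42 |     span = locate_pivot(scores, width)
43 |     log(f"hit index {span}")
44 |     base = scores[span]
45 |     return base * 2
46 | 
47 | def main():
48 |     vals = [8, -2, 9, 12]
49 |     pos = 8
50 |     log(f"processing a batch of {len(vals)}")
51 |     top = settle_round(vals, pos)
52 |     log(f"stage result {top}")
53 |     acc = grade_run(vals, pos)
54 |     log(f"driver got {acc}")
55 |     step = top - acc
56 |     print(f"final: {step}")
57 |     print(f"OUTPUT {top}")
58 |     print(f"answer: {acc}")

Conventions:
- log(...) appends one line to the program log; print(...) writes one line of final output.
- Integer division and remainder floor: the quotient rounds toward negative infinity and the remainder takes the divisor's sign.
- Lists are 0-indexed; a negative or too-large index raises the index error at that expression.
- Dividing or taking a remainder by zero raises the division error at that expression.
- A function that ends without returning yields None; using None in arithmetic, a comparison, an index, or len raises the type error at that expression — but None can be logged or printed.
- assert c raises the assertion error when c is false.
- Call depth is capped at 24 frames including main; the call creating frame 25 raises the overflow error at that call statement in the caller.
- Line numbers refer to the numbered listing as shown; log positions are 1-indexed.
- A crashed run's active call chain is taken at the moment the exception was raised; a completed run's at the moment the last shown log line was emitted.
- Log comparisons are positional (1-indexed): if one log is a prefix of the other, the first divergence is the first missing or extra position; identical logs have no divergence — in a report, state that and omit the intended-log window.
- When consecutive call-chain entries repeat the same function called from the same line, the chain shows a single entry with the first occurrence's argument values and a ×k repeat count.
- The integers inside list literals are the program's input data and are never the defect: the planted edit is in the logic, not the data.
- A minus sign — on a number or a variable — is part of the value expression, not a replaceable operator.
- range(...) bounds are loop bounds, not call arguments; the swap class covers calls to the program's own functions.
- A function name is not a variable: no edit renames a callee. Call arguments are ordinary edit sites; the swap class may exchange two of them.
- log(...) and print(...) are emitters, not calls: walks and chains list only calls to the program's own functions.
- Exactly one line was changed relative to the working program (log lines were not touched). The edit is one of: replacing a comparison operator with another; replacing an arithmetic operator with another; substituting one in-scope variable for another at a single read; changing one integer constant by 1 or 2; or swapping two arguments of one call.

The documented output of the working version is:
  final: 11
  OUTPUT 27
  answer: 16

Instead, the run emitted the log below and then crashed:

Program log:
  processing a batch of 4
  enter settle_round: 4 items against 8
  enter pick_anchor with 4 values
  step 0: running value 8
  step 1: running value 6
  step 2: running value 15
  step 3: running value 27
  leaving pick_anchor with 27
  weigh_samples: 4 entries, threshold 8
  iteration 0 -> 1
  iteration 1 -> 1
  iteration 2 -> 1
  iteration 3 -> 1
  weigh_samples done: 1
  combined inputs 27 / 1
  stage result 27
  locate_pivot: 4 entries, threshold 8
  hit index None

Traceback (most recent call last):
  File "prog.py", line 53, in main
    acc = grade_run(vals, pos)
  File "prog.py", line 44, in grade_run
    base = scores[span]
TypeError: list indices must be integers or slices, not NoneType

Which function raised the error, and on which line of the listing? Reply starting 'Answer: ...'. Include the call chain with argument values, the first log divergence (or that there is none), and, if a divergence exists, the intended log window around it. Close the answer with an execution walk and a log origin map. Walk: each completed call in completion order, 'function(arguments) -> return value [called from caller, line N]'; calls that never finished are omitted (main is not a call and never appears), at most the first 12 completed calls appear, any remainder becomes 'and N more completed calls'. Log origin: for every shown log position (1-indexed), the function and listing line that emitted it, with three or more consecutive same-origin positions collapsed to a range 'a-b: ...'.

Answer: the error was raised in grade_run, line 44.
The tell: Position 18 is the first bad log line: 'hit index None' should read 'hit index 0'.
Call chain: main -> grade_run([8, -2, 9, 12], 8) (called at line 53).
First divergence: position 18; shown 'hit index None' vs intended 'hit index 0'.
Intended log window:
  16: stage result 27
  17: locate_pivot: 4 entries, threshold 8
  18: hit index 0
  19: hit index 0
Execution walk:
  pick_anchor([8, -2, 9, 12]) -> 27  [called from settle_round, line 28]
  weigh_samples([8, -2, 9, 12], 8) -> 1  [called from settle_round, line 29]
  settle_round([8, -2, 9, 12], 8) -> 27  [called from main, line 51]
  locate_pivot([8, -2, 9, 12], 8) -> None  [called from grade_run, line 42]
Log origin:
  1 — main, line 50
  2 — settle_round, line 27
  3 — pick_anchor, line 2
  4-7 — pick_anchor, line 6
  8 — pick_anchor, line 7
  9 — weigh_samples, line 11
  10-13 — weigh_samples, line 16
  14 — weigh_samples, line 17
  15 — settle_round, line 30
  16 — main, line 52
  17 — locate_pivot, line 35
  18 — grade_run, line 43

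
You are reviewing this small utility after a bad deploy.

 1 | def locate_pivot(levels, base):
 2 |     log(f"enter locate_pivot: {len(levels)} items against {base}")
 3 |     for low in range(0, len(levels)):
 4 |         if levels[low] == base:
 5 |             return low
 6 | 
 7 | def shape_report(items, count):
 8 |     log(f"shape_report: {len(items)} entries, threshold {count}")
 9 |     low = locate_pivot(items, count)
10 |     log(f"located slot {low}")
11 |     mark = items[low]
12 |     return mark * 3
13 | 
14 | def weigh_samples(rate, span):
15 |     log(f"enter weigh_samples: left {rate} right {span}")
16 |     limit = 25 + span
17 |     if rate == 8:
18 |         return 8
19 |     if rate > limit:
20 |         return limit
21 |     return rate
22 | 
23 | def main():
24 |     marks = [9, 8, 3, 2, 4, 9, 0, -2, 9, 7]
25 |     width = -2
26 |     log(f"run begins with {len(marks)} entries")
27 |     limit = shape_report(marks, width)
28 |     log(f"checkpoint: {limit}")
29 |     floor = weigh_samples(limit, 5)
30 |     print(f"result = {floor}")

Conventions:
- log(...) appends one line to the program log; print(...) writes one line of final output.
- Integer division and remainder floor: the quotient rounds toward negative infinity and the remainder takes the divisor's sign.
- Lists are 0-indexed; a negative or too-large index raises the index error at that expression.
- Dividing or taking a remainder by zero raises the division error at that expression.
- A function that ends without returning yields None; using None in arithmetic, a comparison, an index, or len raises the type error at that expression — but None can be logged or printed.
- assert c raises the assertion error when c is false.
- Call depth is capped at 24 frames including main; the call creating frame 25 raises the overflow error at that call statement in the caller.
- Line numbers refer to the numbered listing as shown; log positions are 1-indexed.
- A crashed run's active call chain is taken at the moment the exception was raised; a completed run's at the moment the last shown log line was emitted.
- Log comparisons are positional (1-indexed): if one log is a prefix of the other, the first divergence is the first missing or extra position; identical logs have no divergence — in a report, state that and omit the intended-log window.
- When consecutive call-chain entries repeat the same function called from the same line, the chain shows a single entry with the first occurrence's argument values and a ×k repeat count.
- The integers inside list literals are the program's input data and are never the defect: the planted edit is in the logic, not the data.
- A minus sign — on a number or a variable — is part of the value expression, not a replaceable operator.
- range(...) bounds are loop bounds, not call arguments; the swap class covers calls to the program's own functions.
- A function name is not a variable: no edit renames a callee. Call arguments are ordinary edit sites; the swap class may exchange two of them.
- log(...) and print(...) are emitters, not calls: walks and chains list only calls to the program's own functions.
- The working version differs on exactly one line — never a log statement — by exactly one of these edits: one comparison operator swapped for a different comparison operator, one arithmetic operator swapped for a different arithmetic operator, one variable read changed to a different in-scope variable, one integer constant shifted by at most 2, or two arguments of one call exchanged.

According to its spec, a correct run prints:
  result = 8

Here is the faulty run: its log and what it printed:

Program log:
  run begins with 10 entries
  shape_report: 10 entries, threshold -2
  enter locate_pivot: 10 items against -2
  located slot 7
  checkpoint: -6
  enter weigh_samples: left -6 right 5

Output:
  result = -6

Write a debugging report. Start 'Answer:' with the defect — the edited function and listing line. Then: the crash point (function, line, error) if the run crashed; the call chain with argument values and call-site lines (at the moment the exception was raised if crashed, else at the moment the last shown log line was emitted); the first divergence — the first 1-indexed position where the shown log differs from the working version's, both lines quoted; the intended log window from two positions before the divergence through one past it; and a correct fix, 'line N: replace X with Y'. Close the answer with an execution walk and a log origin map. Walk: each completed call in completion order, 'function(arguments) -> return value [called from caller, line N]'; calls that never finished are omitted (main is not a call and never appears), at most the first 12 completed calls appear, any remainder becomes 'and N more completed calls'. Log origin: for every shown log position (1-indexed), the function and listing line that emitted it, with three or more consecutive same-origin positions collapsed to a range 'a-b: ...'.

Answer: the defect is in weigh_samples at line 17.
Core observation: Log streams are identical — the defect surfaces only in the printed output.
Call chain: main -> weigh_samples(-6, 5) (called at line 29).
First divergence: none — the logs agree in full.
Execution walk:
  locate_pivot([9, 8, 3, 2, 4, 9, 0, -2, 9, 7], -2) -> 7  [called from shape_report, line 9]
  shape_report([9, 8, 3, 2, 4, 9, 0, -2, 9, 7], -2) -> -6  [called from main, line 27]
  weigh_samples(-6, 5) -> -6  [called from main, line 29]
Log line origins:
  1: logged in main at line 26
  2: logged in shape_report at line 8
  3: logged in locate_pivot at line 2
  4: logged in shape_report at line 10
  5: logged in main at line 28
  6: logged in weigh_samples at line 15
A correct fix: line 17: replace `==` with `<`.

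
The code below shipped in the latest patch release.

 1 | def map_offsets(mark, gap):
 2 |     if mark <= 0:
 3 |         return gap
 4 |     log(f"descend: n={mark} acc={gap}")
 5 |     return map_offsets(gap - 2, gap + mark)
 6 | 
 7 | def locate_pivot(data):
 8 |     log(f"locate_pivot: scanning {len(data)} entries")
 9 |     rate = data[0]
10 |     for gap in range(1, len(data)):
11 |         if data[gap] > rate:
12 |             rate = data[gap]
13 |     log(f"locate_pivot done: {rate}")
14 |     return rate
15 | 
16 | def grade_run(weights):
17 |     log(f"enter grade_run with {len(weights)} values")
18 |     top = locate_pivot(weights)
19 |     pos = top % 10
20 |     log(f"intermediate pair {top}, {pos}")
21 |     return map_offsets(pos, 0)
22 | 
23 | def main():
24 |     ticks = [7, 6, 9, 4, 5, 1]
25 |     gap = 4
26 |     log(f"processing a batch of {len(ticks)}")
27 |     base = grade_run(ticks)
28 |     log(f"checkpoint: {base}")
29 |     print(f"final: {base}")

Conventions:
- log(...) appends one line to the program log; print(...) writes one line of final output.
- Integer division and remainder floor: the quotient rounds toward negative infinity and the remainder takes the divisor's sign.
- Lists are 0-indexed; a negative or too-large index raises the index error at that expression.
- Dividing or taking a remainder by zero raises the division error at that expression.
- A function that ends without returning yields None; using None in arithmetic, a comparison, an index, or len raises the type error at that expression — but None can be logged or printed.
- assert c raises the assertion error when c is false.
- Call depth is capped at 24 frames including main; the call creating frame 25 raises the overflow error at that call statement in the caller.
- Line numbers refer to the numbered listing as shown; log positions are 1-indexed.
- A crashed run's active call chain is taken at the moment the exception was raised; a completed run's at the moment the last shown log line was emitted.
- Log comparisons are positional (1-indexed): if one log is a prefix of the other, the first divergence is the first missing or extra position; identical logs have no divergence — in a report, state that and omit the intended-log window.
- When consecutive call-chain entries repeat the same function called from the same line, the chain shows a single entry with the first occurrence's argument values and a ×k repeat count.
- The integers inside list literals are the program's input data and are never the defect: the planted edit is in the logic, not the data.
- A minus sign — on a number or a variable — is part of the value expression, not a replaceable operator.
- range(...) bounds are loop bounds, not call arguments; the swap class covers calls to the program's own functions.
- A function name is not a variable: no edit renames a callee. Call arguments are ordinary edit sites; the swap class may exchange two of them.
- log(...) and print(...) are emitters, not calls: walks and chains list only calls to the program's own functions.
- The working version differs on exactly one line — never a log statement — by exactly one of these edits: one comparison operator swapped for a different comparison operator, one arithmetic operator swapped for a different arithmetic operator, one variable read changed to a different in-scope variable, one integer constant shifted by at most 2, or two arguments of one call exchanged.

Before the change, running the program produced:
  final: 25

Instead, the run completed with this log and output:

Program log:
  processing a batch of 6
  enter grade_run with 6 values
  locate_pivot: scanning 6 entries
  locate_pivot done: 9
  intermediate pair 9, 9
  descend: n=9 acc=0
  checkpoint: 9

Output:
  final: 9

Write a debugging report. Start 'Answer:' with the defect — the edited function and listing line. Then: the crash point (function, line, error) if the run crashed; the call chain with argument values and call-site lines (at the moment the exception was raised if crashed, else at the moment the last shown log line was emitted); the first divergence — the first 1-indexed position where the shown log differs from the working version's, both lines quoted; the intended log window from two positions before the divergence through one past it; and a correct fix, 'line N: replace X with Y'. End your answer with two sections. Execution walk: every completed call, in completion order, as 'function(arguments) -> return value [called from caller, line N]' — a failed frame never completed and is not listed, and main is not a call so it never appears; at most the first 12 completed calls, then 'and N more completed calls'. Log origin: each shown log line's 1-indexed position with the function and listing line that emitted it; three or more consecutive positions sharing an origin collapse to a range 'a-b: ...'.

Answer: the defect is in map_offsets at line 5.
Key fact: At log position 7 the runs split — shown 'checkpoint: 9', but the working version logs 'descend: n=7 acc=9'.
Call chain: main.
First divergence: position 7 — shown 'checkpoint: 9', intended 'descend: n=7 acc=9'.
Intended log window:
  5: intermediate pair 9, 9
  6: descend: n=9 acc=0
  7: descend: n=7 acc=9
  8: descend: n=5 acc=16
Execution walk:
  locate_pivot([7, 6, 9, 4, 5, 1]) -> 9  [called from grade_run, line 18]
  map_offsets(-2, 9) -> 9  [called from map_offsets, line 5]
  map_offsets(9, 0) -> 9  [called from grade_run, line 21]
  grade_run([7, 6, 9, 4, 5, 1]) -> 9  [called from main, line 27]
Log origins:
  1: from main, line 26
  2: from grade_run, line 17
  3: from locate_pivot, line 8
  4: from locate_pivot, line 13
  5: from grade_run, line 20
  6: from map_offsets, line 4
  7: from main, line 28
A correct fix: line 5: replace `gap - 2` with `mark - 2`.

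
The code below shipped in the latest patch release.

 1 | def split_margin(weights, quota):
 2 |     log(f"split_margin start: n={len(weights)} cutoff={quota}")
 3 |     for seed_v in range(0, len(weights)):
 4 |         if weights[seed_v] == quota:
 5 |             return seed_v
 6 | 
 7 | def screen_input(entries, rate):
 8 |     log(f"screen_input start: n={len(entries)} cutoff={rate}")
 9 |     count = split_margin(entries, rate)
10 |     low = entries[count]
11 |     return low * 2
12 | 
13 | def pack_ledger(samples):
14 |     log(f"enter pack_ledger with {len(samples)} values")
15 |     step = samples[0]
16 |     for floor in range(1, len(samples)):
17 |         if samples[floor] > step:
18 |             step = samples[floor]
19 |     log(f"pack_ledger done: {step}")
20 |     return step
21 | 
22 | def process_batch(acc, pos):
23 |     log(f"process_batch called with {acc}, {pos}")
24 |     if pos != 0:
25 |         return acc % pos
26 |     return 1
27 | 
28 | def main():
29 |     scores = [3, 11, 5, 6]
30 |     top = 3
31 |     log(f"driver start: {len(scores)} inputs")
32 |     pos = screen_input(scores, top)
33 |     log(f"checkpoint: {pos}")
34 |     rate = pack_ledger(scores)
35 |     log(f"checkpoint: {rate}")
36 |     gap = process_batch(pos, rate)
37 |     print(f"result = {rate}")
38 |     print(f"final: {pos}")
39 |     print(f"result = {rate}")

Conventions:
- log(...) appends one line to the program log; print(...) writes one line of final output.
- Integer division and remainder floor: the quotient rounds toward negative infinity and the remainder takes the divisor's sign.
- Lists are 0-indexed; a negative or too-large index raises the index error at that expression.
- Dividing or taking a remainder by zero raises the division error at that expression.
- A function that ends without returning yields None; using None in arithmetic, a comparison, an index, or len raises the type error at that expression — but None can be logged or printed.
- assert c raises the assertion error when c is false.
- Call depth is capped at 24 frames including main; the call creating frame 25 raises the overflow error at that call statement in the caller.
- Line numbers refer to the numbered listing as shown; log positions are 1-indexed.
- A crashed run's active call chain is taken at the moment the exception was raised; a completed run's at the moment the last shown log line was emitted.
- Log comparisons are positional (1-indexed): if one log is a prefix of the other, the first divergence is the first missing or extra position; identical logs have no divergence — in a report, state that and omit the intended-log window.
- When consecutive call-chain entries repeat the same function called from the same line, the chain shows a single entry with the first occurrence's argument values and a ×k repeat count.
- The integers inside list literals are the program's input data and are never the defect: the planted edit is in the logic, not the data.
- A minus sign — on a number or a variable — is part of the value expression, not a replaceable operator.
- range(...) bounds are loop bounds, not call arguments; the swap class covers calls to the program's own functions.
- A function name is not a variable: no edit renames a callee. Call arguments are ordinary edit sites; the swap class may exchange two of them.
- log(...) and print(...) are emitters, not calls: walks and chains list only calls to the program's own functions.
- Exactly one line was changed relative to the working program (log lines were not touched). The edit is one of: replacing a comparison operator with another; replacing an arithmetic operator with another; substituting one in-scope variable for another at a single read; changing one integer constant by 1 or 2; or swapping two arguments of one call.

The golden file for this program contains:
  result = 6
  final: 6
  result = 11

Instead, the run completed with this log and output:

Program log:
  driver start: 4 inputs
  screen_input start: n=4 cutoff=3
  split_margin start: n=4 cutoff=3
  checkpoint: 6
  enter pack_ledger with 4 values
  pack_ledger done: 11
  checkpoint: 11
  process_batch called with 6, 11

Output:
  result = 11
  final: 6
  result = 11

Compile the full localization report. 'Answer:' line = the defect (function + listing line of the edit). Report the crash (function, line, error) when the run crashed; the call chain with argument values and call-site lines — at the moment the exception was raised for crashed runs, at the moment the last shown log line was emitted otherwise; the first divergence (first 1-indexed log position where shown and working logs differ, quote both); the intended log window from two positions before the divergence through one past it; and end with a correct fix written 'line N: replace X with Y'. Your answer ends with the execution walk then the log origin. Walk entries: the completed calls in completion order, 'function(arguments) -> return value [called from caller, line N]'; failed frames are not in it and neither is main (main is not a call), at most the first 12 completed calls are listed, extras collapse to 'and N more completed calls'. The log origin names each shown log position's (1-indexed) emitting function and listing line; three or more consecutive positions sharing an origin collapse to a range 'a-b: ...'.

Answer: the defect is in main at line 37.
Core observation: Log streams are identical — the defect surfaces only in the printed output.
Call chain: main -> process_batch(6, 11) (called at line 36).
First divergence: none; the two logs match at every position.
Execution walk:
  split_margin([3, 11, 5, 6], 3) -> 0  [called from screen_input, line 9]
  screen_input([3, 11, 5, 6], 3) -> 6  [called from main, line 32]
  pack_ledger([3, 11, 5, 6]) -> 11  [called from main, line 34]
  process_batch(6, 11) -> 6  [called from main, line 36]
Log origins:
  1: logged in main at line 31
  2: logged in screen_input at line 8
  3: logged in split_margin at line 2
  4: logged in main at line 33
  5: logged in pack_ledger at line 14
  6: logged in pack_ledger at line 19
  7: logged in main at line 35
  8: logged in process_batch at line 23
A correct fix: line 37: replace `rate` with `gap`.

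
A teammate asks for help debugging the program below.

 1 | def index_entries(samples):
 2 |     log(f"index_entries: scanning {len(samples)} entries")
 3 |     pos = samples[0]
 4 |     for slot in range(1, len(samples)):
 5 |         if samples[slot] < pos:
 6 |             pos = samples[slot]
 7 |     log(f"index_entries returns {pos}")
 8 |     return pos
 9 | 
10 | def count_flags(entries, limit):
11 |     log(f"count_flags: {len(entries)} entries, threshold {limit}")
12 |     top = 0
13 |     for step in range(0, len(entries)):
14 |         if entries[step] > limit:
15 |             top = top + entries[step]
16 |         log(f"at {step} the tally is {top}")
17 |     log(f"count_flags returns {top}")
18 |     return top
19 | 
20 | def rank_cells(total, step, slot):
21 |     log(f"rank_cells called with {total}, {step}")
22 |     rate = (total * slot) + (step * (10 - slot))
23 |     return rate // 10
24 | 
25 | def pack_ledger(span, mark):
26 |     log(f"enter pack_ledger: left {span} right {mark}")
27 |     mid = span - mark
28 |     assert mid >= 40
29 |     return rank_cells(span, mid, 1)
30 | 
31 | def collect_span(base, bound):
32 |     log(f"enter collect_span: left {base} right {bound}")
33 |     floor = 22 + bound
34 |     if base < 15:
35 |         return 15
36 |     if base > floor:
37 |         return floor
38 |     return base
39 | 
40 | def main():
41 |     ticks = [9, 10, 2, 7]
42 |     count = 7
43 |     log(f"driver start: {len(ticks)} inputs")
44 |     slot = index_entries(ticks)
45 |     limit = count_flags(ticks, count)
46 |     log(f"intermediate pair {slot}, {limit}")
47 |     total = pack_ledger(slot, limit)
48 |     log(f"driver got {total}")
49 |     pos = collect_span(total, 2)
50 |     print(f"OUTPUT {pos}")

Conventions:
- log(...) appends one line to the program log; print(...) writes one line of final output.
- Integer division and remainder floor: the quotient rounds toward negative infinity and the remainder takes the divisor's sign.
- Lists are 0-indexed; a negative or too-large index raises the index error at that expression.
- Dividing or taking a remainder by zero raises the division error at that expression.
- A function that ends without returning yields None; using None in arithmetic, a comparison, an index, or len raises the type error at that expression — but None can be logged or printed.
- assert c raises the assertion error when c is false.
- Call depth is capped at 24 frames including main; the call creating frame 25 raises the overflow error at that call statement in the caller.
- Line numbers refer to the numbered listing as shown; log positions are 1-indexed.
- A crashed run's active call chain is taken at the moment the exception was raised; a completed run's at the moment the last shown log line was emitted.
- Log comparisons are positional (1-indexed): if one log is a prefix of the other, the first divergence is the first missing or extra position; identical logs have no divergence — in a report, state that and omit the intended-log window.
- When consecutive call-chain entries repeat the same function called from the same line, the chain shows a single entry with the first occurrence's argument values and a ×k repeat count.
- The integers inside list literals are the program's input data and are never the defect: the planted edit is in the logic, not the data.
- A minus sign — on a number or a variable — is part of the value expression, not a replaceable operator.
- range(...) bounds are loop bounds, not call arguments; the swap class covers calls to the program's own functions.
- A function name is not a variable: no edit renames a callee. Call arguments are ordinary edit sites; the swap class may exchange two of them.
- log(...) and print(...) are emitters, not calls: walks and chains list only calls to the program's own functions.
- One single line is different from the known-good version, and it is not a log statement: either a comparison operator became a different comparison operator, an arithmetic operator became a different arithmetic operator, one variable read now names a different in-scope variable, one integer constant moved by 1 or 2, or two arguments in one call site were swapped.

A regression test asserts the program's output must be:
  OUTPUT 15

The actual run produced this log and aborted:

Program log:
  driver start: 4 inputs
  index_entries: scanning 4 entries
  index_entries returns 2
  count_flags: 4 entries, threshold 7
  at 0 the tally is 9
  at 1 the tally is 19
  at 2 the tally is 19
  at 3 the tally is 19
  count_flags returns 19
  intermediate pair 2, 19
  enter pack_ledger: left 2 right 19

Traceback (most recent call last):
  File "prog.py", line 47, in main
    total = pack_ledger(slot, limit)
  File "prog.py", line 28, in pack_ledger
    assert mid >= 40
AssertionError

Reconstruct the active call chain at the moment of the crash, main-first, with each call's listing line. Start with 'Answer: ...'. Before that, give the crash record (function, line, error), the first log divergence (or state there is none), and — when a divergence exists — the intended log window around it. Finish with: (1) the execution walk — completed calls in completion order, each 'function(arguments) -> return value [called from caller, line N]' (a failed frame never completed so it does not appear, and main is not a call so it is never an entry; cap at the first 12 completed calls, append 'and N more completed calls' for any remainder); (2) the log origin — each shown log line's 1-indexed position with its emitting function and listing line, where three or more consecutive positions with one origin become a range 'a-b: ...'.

Answer: main -> pack_ledger (called at line 47).
Core observation: After 11 matching log lines the faulty run goes silent, while the working version continues with 'rank_cells called with 2, -17'.
Crash: pack_ledger, line 28, AssertionError.
First divergence: position 12 — after 11 matching lines the faulty run goes silent; intended next line 'rank_cells called with 2, -17'.
Intended log window:
  10: intermediate pair 2, 19
  11: enter pack_ledger: left 2 right 19
  12: rank_cells called with 2, -17
  13: driver got -16
Execution walk:
  index_entries([9, 10, 2, 7]) -> 2  [called from main, line 44]
  count_flags([9, 10, 2, 7], 7) -> 19  [called from main, line 45]
Log line origins:
  1: from main, line 43
  2: from index_entries, line 2
  3: from index_entries, line 7
  4: from count_flags, line 11
  5-8: from count_flags, line 16
  9: from count_flags, line 17
  10: from main, line 46
  11: from pack_ledger, line 26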